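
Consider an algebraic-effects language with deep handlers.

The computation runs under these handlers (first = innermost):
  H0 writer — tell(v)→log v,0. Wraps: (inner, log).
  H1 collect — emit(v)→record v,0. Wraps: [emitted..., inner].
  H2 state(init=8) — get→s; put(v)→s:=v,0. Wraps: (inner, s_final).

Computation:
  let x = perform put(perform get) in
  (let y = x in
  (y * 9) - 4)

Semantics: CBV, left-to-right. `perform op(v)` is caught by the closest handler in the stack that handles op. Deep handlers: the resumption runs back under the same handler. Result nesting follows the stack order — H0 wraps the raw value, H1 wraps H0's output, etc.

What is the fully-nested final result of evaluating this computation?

Evaluation trace:
get @ H2 ⇒ 8
put(8) @ H2 ⇒ s:=8
H0 returns (-4, ())
H1 returns [(-4, ())]
H2 returns ([(-4, ())], 8)
= ([(-4, ())], 8)

Answer: ([(-4, ())], 8)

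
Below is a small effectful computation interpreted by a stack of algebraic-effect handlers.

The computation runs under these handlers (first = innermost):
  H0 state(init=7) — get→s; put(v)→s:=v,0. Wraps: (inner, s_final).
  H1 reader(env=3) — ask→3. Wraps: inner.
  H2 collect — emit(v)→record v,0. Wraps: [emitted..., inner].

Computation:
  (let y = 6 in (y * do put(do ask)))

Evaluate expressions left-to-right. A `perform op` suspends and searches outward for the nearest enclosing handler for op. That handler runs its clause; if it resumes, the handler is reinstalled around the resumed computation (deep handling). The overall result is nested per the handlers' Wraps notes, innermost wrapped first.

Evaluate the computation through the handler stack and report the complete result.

Answer: [(0, 3)]

Working:
ask @ H1 ⇒ 3
put(3) @ H0 ⇒ s:=3
H0 returns (0, 3)
H1 returns (0, 3)
H2 returns [(0, 3)]
= [(0, 3)]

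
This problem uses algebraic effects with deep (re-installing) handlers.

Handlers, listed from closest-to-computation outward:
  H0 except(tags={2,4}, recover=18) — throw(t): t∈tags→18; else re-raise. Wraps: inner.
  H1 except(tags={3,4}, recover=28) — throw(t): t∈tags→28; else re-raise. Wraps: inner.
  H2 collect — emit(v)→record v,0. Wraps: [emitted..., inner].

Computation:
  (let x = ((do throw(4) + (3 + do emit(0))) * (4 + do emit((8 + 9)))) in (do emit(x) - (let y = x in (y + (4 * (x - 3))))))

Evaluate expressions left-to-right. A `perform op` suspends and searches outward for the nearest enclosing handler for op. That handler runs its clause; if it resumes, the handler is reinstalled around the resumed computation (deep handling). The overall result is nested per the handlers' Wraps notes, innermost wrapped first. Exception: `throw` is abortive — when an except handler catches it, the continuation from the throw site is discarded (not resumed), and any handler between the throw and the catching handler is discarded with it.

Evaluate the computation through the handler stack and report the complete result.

Answer: [18]

Evaluation trace:
throw(4) @ H0 caught ⇒ 18
H1 returns 18
H2 returns [18]
= [18]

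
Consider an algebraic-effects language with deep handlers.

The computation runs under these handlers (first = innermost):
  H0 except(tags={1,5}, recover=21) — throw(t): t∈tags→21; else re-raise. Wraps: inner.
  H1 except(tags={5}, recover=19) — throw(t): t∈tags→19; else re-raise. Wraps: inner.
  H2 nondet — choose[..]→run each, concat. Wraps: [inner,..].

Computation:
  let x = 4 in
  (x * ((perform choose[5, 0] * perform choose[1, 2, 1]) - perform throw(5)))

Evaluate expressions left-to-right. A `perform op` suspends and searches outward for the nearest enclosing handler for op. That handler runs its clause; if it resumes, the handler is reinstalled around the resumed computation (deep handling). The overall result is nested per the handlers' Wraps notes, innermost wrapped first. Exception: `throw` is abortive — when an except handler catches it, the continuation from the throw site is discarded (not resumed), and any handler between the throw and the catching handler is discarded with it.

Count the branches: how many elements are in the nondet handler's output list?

Working:
choose[5, 0] @ H2
  branch[0] choose=5:
    choose[1, 2, 1] @ H2
      branch[0] choose=1:
        throw(5) @ H0 caught ⇒ 21
        H1 returns 21
        H2 returns [21]
      branch[1] choose=2:
        throw(5) @ H0 caught ⇒ 21
        H1 returns 21
        H2 returns [21]
      branch[2] choose=1:
        throw(5) @ H0 caught ⇒ 21
        H1 returns 21
        H2 returns [21]
  branch[1] choose=0:
    choose[1, 2, 1] @ H2
      branch[0] choose=1:
        throw(5) @ H0 caught ⇒ 21
        H1 returns 21
        H2 returns [21]
      branch[1] choose=2:
        throw(5) @ H0 caught ⇒ 21
        H1 returns 21
        H2 returns [21]
      branch[2] choose=1:
        throw(5) @ H0 caught ⇒ 21
        H1 returns 21
        H2 returns [21]
= [21, 21, 21, 21, 21, 21]

Answer: 6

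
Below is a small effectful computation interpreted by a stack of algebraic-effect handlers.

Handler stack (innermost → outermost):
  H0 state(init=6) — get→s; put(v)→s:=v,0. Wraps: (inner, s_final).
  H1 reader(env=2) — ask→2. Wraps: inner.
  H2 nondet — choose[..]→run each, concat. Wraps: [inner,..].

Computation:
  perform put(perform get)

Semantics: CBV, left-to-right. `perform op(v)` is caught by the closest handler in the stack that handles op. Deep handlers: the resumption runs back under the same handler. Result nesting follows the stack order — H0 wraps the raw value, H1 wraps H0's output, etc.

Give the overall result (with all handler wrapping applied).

Evaluation trace:
get @ H0 ⇒ 6
put(6) @ H0 ⇒ s:=6
H0 returns (0, 6)
H1 returns (0, 6)
H2 returns [(0, 6)]
= [(0, 6)]

Answer: [(0, 6)]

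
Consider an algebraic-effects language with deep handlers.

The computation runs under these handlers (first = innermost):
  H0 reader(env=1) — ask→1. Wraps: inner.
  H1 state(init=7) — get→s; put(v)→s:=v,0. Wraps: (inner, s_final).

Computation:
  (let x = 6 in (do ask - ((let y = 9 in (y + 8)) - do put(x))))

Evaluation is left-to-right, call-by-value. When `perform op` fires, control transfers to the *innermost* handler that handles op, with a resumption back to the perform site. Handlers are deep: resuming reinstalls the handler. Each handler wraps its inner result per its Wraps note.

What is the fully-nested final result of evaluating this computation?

Step-by-step:
ask @ H0 ⇒ 1
put(6) @ H1 ⇒ s:=6
H0 returns -16
H1 returns (-16, 6)
= (-16, 6)

Answer: (-16, 6)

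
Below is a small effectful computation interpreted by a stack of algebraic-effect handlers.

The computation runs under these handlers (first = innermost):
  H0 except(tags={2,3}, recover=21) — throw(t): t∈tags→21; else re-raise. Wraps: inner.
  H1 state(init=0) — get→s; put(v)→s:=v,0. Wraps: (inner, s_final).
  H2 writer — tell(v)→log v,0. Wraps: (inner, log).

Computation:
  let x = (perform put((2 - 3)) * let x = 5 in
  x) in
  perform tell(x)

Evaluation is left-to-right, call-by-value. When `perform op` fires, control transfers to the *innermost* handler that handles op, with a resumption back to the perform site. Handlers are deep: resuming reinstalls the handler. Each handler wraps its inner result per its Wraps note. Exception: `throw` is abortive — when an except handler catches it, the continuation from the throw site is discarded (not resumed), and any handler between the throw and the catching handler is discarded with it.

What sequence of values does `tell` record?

Answer: (0)

Working:
put(-1) @ H1 ⇒ s:=-1
tell(0) @ H2 ⇒ log+=0
H0 returns 0
H1 returns (0, -1)
H2 returns ((0, -1), (0))
= ((0, -1), (0))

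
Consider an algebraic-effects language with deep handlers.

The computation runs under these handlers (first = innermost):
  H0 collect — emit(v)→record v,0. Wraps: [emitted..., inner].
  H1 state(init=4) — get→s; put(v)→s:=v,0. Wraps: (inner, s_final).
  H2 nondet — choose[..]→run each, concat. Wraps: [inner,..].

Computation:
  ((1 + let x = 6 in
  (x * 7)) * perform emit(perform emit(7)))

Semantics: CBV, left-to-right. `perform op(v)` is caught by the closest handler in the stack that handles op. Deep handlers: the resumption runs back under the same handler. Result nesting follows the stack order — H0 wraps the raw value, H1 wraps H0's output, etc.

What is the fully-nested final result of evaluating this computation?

Answer: [([7, 0, 0], 4)]

Working:
emit(7) @ H0 ⇒ out+=7
emit(0) @ H0 ⇒ out+=0
H0 returns [7, 0, 0]
H1 returns ([7, 0, 0], 4)
H2 returns [([7, 0, 0], 4)]
= [([7, 0, 0], 4)]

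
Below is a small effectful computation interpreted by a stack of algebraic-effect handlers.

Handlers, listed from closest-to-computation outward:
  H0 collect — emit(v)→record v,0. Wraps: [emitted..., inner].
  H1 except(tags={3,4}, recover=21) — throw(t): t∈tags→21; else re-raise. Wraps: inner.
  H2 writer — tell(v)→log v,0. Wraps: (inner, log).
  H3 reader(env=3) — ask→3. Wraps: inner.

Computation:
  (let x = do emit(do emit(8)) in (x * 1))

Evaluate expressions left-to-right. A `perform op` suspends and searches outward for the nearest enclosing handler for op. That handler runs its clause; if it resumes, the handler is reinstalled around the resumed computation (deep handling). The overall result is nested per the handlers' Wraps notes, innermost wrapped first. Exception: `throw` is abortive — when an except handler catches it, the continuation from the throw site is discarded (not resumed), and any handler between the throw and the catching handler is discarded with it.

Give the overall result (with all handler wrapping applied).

Answer: ([8, 0, 0], ())

Evaluation trace:
emit(8) @ H0 ⇒ out+=8
emit(0) @ H0 ⇒ out+=0
H0 returns [8, 0, 0]
H1 returns [8, 0, 0]
H2 returns ([8, 0, 0], ())
H3 returns ([8, 0, 0], ())
= ([8, 0, 0], ())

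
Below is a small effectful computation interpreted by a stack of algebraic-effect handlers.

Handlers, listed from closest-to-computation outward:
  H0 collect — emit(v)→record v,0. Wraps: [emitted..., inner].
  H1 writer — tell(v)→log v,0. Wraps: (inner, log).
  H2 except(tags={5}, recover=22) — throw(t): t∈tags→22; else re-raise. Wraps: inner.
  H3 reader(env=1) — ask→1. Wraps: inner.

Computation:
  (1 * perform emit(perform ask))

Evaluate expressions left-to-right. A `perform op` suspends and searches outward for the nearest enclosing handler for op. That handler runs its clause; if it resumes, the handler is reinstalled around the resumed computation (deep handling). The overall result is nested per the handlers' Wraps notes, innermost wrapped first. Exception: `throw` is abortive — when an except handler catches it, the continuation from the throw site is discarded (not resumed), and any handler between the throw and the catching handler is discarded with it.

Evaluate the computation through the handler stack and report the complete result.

Answer: ([1, 0], ())

Evaluation trace:
ask @ H3 ⇒ 1
emit(1) @ H0 ⇒ out+=1
H0 returns [1, 0]
H1 returns ([1, 0], ())
H2 returns ([1, 0], ())
H3 returns ([1, 0], ())
= ([1, 0], ())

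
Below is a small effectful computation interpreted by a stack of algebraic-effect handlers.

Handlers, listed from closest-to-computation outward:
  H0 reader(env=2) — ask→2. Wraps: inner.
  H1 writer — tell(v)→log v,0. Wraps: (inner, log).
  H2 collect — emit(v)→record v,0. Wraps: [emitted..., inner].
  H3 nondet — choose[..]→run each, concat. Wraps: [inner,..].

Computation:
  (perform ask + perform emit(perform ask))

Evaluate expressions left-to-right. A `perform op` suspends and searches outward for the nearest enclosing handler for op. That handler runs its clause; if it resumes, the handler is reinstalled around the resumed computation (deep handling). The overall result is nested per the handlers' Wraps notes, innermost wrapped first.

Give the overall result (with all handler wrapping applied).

Answer: [[2, (2, ())]]

Evaluation trace:
ask @ H0 ⇒ 2
ask @ H0 ⇒ 2
emit(2) @ H2 ⇒ out+=2
H0 returns 2
H1 returns (2, ())
H2 returns [2, (2, ())]
H3 returns [[2, (2, ())]]
= [[2, (2, ())]]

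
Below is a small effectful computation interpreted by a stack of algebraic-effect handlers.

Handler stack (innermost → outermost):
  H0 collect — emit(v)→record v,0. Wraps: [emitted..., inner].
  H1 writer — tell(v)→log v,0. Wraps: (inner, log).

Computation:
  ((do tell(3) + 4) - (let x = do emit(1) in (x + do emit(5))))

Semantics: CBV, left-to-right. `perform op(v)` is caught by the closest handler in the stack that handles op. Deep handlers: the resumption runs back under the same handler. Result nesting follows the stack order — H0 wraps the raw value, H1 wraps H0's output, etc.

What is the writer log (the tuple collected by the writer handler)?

Answer: (3)

Evaluation trace:
tell(3) @ H1 ⇒ log+=3
emit(1) @ H0 ⇒ out+=1
emit(5) @ H0 ⇒ out+=5
H0 returns [1, 5, 4]
H1 returns ([1, 5, 4], (3))
= ([1, 5, 4], (3))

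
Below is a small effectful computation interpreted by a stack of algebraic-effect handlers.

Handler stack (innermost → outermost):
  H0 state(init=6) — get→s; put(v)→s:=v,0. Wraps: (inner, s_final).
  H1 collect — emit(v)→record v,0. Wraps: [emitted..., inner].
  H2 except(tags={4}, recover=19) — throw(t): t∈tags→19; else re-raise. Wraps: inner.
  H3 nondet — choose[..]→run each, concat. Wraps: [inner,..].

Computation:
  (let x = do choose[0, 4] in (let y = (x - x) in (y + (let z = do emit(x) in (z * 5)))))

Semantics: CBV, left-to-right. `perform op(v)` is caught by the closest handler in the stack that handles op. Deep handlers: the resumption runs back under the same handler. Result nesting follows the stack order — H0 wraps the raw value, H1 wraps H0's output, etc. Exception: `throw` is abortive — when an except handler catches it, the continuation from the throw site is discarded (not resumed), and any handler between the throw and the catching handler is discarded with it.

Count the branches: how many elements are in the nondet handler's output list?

Answer: 2

Working:
choose[0, 4] @ H3
  branch[0] choose=0:
    emit(0) @ H1 ⇒ out+=0
    H0 returns (0, 6)
    H1 returns [0, (0, 6)]
    H2 returns [0, (0, 6)]
    H3 returns [[0, (0, 6)]]
  branch[1] choose=4:
    emit(4) @ H1 ⇒ out+=4
    H0 returns (0, 6)
    H1 returns [4, (0, 6)]
    H2 returns [4, (0, 6)]
    H3 returns [[4, (0, 6)]]
= [[0, (0, 6)], [4, (0, 6)]]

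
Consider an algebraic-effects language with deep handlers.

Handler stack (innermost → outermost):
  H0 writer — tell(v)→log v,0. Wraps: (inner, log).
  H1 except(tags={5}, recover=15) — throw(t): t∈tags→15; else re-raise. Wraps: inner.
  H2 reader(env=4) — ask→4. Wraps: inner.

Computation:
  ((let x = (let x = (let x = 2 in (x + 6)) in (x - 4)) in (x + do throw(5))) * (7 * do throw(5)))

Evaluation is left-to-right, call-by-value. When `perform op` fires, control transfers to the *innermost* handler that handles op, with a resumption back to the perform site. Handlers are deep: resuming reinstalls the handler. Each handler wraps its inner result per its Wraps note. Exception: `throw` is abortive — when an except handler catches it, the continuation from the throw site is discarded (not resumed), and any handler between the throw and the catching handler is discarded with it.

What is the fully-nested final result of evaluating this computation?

Step-by-step:
throw(5) @ H1 caught ⇒ 15
H2 returns 15
= 15

Answer: 15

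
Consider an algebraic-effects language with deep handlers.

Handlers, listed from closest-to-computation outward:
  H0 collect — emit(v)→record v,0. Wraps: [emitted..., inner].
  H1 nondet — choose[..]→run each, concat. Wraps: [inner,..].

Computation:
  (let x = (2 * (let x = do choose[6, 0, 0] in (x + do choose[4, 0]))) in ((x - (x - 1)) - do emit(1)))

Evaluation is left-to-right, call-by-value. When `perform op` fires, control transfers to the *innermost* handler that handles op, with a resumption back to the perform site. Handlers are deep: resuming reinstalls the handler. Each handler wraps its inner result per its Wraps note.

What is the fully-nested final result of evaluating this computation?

Step-by-step:
choose[6, 0, 0] @ H1
  branch[0] choose=6:
    choose[4, 0] @ H1
      branch[0] choose=4:
        emit(1) @ H0 ⇒ out+=1
        H0 returns [1, 1]
        H1 returns [[1, 1]]
      branch[1] choose=0:
        emit(1) @ H0 ⇒ out+=1
        H0 returns [1, 1]
        H1 returns [[1, 1]]
  branch[1] choose=0:
    choose[4, 0] @ H1
      branch[0] choose=4:
        emit(1) @ H0 ⇒ out+=1
        H0 returns [1, 1]
        H1 returns [[1, 1]]
      branch[1] choose=0:
        emit(1) @ H0 ⇒ out+=1
        H0 returns [1, 1]
        H1 returns [[1, 1]]
  branch[2] choose=0:
    choose[4, 0] @ H1
      branch[0] choose=4:
        emit(1) @ H0 ⇒ out+=1
        H0 returns [1, 1]
        H1 returns [[1, 1]]
      branch[1] choose=0:
        emit(1) @ H0 ⇒ out+=1
        H0 returns [1, 1]
        H1 returns [[1, 1]]
= [[1, 1], [1, 1], [1, 1], [1, 1], [1, 1], [1, 1]]

Answer: [[1, 1], [1, 1], [1, 1], [1, 1], [1, 1], [1, 1]]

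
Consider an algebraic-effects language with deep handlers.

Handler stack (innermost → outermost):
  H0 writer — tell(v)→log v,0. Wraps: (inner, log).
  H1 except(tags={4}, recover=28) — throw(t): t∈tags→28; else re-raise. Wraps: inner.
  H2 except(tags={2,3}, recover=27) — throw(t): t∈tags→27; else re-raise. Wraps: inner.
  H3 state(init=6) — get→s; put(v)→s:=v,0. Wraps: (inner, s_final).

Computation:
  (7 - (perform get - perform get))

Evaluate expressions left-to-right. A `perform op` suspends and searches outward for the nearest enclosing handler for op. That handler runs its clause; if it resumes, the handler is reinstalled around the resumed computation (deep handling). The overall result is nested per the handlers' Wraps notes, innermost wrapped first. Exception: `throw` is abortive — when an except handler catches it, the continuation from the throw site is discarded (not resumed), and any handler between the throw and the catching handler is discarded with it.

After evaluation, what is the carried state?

Answer: 6

Step-by-step:
get @ H3 ⇒ 6
get @ H3 ⇒ 6
H0 returns (7, ())
H1 returns (7, ())
H2 returns (7, ())
H3 returns ((7, ()), 6)
= ((7, ()), 6)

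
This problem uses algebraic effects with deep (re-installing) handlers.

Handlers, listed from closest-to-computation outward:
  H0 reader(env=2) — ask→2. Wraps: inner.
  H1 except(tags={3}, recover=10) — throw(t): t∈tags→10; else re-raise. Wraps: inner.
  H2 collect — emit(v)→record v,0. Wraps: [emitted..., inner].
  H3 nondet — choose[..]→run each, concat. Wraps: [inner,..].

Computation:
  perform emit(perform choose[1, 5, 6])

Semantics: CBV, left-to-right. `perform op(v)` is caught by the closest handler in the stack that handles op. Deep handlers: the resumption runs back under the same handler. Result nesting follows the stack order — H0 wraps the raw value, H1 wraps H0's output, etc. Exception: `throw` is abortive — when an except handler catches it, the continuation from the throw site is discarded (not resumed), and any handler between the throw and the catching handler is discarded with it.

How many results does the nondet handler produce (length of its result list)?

Evaluation trace:
choose[1, 5, 6] @ H3
  branch[0] choose=1:
    emit(1) @ H2 ⇒ out+=1
    H0 returns 0
    H1 returns 0
    H2 returns [1, 0]
    H3 returns [[1, 0]]
  branch[1] choose=5:
    emit(5) @ H2 ⇒ out+=5
    H0 returns 0
    H1 returns 0
    H2 returns [5, 0]
    H3 returns [[5, 0]]
  branch[2] choose=6:
    emit(6) @ H2 ⇒ out+=6
    H0 returns 0
    H1 returns 0
    H2 returns [6, 0]
    H3 returns [[6, 0]]
= [[1, 0], [5, 0], [6, 0]]

Answer: 3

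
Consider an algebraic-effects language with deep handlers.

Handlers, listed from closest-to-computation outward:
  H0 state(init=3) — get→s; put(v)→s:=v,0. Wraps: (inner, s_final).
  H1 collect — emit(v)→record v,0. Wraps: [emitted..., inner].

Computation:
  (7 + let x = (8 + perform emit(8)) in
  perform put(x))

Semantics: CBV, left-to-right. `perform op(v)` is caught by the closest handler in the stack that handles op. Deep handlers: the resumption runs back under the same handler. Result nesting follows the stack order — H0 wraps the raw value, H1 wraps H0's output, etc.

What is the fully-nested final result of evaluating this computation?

Step-by-step:
emit(8) @ H1 ⇒ out+=8
put(8) @ H0 ⇒ s:=8
H0 returns (7, 8)
H1 returns [8, (7, 8)]
= [8, (7, 8)]

Answer: [8, (7, 8)]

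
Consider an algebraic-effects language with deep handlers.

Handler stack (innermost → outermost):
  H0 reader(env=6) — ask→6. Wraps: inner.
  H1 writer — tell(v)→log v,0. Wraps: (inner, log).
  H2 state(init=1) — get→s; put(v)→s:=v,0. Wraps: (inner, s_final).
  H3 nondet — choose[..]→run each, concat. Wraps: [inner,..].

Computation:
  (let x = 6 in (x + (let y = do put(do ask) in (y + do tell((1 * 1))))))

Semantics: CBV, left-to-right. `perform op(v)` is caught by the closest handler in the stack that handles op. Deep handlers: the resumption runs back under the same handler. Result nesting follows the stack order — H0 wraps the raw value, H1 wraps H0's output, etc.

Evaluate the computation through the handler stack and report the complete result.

Answer: [((6, (1)), 6)]

Working:
ask @ H0 ⇒ 6
put(6) @ H2 ⇒ s:=6
tell(1) @ H1 ⇒ log+=1
H0 returns 6
H1 returns (6, (1))
H2 returns ((6, (1)), 6)
H3 returns [((6, (1)), 6)]
= [((6, (1)), 6)]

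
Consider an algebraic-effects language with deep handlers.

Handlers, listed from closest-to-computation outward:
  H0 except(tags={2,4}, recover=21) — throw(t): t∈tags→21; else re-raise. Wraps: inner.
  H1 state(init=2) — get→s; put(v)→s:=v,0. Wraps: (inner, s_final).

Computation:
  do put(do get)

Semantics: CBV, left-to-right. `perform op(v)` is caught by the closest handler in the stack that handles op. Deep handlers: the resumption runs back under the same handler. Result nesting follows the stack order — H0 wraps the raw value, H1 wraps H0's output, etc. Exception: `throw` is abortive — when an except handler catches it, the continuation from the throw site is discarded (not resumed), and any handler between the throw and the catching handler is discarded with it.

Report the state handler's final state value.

Answer: 2

Working:
get @ H1 ⇒ 2
put(2) @ H1 ⇒ s:=2
H0 returns 0
H1 returns (0, 2)
= (0, 2)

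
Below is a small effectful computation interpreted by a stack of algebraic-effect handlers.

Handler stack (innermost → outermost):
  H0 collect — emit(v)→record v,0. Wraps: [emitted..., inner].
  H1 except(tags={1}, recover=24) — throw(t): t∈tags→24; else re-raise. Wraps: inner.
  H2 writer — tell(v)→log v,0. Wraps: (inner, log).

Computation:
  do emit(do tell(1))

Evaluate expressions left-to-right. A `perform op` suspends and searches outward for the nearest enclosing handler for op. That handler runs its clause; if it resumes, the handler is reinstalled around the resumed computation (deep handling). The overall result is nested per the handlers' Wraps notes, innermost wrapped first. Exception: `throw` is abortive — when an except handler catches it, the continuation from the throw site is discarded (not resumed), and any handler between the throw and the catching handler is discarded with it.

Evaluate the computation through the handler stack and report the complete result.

Answer: ([0, 0], (1))

Evaluation trace:
tell(1) @ H2 ⇒ log+=1
emit(0) @ H0 ⇒ out+=0
H0 returns [0, 0]
H1 returns [0, 0]
H2 returns ([0, 0], (1))
= ([0, 0], (1))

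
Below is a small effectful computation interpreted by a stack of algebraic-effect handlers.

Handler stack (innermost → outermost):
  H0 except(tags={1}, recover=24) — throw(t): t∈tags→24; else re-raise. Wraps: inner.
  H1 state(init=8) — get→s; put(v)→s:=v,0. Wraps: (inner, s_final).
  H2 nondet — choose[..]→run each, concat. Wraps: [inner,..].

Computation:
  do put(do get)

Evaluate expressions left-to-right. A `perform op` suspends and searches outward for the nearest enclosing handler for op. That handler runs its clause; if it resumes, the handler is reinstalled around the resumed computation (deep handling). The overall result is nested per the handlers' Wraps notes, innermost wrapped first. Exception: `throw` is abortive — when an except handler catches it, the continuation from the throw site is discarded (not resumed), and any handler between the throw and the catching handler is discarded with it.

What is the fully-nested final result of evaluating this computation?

Answer: [(0, 8)]

Evaluation trace:
get @ H1 ⇒ 8
put(8) @ H1 ⇒ s:=8
H0 returns 0
H1 returns (0, 8)
H2 returns [(0, 8)]
= [(0, 8)]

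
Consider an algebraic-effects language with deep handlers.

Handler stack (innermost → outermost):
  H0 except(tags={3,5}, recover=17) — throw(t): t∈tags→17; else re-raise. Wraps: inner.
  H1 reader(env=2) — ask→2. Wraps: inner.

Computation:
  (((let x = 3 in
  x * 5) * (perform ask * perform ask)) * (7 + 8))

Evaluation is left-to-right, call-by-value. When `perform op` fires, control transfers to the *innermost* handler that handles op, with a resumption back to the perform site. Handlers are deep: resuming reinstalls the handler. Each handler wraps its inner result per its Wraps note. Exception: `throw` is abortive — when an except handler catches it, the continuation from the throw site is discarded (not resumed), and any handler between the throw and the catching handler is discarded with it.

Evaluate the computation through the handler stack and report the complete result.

Answer: 900

Step-by-step:
ask @ H1 ⇒ 2
ask @ H1 ⇒ 2
H0 returns 900
H1 returns 900
= 900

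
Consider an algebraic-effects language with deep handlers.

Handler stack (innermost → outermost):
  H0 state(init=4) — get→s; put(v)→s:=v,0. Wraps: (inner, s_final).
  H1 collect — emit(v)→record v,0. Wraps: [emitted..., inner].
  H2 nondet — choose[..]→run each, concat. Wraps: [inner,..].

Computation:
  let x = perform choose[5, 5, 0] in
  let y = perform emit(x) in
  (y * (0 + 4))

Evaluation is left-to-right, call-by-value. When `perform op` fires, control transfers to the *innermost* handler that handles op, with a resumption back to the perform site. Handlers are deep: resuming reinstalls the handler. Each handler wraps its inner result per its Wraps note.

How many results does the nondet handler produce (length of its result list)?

Answer: 3

Working:
choose[5, 5, 0] @ H2
  branch[0] choose=5:
    emit(5) @ H1 ⇒ out+=5
    H0 returns (0, 4)
    H1 returns [5, (0, 4)]
    H2 returns [[5, (0, 4)]]
  branch[1] choose=5:
    emit(5) @ H1 ⇒ out+=5
    H0 returns (0, 4)
    H1 returns [5, (0, 4)]
    H2 returns [[5, (0, 4)]]
  branch[2] choose=0:
    emit(0) @ H1 ⇒ out+=0
    H0 returns (0, 4)
    H1 returns [0, (0, 4)]
    H2 returns [[0, (0, 4)]]
= [[5, (0, 4)], [5, (0, 4)], [0, (0, 4)]]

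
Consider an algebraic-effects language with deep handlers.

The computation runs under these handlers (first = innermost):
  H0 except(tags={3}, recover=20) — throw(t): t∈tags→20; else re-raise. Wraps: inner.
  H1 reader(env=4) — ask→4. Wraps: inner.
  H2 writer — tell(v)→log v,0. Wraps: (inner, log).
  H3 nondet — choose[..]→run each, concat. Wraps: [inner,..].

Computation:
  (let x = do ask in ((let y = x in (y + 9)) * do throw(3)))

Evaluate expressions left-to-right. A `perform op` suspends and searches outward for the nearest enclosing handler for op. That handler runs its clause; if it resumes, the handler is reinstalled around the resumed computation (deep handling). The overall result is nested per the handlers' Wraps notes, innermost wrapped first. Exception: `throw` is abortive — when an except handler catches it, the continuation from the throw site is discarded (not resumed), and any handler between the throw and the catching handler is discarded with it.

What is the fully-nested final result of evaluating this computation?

Evaluation trace:
ask @ H1 ⇒ 4
throw(3) @ H0 caught ⇒ 20
H1 returns 20
H2 returns (20, ())
H3 returns [(20, ())]
= [(20, ())]

Answer: [(20, ())]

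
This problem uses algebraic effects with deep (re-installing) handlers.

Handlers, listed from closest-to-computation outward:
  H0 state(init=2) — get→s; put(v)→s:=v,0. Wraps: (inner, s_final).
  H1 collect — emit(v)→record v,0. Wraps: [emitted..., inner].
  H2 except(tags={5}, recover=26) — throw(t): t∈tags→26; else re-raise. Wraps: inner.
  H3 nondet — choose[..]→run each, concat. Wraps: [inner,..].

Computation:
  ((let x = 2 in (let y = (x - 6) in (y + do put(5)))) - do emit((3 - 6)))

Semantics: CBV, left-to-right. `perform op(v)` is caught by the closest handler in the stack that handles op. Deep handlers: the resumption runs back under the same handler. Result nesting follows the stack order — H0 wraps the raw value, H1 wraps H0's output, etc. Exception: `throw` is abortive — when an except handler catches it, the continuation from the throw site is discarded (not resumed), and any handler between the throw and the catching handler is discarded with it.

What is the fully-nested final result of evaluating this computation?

Working:
put(5) @ H0 ⇒ s:=5
emit(-3) @ H1 ⇒ out+=-3
H0 returns (-4, 5)
H1 returns [-3, (-4, 5)]
H2 returns [-3, (-4, 5)]
H3 returns [[-3, (-4, 5)]]
= [[-3, (-4, 5)]]

Answer: [[-3, (-4, 5)]]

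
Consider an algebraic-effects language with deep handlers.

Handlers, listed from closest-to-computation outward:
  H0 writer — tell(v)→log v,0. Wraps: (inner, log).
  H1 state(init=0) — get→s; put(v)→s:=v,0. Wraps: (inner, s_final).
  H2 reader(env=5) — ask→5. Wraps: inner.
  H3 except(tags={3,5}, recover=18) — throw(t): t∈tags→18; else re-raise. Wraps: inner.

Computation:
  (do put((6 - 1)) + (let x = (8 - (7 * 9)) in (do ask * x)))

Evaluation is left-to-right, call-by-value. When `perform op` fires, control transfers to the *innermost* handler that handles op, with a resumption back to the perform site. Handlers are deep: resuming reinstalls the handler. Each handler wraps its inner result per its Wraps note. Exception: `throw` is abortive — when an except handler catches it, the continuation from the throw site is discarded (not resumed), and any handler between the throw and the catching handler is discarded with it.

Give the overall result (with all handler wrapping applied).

Step-by-step:
put(5) @ H1 ⇒ s:=5
ask @ H2 ⇒ 5
H0 returns (-275, ())
H1 returns ((-275, ()), 5)
H2 returns ((-275, ()), 5)
H3 returns ((-275, ()), 5)
= ((-275, ()), 5)

Answer: ((-275, ()), 5)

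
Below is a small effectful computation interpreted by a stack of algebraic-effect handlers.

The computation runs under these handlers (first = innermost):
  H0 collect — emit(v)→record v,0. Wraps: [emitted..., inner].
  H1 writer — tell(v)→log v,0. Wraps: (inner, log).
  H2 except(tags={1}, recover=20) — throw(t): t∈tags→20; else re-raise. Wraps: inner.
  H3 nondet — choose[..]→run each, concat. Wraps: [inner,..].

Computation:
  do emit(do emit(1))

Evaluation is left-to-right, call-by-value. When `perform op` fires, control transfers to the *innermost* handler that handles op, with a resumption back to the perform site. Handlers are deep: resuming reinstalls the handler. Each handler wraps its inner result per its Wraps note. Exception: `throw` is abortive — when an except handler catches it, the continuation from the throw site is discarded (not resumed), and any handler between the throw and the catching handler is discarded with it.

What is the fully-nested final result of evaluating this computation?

Answer: [([1, 0, 0], ())]

Step-by-step:
emit(1) @ H0 ⇒ out+=1
emit(0) @ H0 ⇒ out+=0
H0 returns [1, 0, 0]
H1 returns ([1, 0, 0], ())
H2 returns ([1, 0, 0], ())
H3 returns [([1, 0, 0], ())]
= [([1, 0, 0], ())]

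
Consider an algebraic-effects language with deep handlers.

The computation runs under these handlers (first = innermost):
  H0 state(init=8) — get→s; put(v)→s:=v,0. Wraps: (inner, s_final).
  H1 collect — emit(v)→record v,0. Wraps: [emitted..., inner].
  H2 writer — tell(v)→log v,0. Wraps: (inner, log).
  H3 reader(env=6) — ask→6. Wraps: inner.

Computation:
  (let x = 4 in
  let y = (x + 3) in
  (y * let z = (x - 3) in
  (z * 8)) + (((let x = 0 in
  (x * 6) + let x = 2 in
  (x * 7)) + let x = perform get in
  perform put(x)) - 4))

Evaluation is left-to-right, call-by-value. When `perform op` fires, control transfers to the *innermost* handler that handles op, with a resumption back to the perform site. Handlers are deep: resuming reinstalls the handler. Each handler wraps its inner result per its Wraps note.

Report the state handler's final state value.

Answer: 8

Evaluation trace:
get @ H0 ⇒ 8
put(8) @ H0 ⇒ s:=8
H0 returns (66, 8)
H1 returns [(66, 8)]
H2 returns ([(66, 8)], ())
H3 returns ([(66, 8)], ())
= ([(66, 8)], ())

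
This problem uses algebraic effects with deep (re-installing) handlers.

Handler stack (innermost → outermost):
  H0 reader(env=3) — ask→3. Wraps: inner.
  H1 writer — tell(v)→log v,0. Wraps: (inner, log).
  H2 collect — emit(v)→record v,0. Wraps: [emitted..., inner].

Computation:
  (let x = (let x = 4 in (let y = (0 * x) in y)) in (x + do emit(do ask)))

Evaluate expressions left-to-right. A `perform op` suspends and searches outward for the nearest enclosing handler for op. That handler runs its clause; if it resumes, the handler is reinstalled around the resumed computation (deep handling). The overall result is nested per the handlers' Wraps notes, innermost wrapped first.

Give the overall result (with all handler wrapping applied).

Step-by-step:
ask @ H0 ⇒ 3
emit(3) @ H2 ⇒ out+=3
H0 returns 0
H1 returns (0, ())
H2 returns [3, (0, ())]
= [3, (0, ())]

Answer: [3, (0, ())]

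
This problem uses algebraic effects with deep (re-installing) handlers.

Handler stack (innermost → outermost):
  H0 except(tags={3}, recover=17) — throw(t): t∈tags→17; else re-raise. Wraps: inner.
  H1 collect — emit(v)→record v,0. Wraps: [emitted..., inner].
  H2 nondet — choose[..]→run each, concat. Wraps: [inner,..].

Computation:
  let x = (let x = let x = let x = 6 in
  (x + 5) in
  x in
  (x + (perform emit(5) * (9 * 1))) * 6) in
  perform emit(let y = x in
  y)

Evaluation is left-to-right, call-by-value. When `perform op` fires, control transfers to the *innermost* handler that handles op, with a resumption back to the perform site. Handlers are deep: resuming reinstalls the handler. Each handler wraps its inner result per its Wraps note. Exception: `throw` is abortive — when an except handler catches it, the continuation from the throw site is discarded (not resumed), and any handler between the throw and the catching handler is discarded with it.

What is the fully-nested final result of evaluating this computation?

Evaluation trace:
emit(5) @ H1 ⇒ out+=5
emit(66) @ H1 ⇒ out+=66
H0 returns 0
H1 returns [5, 66, 0]
H2 returns [[5, 66, 0]]
= [[5, 66, 0]]

Answer: [[5, 66, 0]]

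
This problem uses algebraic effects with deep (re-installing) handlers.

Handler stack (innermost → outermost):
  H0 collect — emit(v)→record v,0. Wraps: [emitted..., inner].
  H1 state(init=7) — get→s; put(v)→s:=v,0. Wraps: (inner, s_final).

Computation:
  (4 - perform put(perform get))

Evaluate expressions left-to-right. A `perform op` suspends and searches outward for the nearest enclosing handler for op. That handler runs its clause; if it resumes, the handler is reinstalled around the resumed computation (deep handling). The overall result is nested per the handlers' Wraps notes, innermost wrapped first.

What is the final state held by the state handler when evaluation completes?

Evaluation trace:
get @ H1 ⇒ 7
put(7) @ H1 ⇒ s:=7
H0 returns [4]
H1 returns ([4], 7)
= ([4], 7)

Answer: 7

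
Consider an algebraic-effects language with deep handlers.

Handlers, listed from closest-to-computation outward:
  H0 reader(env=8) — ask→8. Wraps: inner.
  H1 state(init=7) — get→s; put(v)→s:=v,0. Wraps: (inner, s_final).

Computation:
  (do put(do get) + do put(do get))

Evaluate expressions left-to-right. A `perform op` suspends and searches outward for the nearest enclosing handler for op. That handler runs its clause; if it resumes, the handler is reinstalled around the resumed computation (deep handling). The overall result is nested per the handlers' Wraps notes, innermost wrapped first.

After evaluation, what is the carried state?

Answer: 7

Evaluation trace:
get @ H1 ⇒ 7
put(7) @ H1 ⇒ s:=7
get @ H1 ⇒ 7
put(7) @ H1 ⇒ s:=7
H0 returns 0
H1 returns (0, 7)
= (0, 7)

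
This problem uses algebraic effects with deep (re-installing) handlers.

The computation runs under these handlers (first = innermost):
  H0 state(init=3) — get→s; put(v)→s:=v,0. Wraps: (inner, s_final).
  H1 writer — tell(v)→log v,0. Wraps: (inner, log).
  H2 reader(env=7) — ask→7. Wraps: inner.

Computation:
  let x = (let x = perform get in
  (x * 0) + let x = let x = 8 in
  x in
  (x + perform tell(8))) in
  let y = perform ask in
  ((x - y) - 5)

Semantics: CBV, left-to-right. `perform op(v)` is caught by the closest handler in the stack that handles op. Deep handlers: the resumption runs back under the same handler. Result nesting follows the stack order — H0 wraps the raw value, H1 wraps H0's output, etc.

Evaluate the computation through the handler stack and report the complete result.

Step-by-step:
get @ H0 ⇒ 3
tell(8) @ H1 ⇒ log+=8
ask @ H2 ⇒ 7
H0 returns (-4, 3)
H1 returns ((-4, 3), (8))
H2 returns ((-4, 3), (8))
= ((-4, 3), (8))

Answer: ((-4, 3), (8))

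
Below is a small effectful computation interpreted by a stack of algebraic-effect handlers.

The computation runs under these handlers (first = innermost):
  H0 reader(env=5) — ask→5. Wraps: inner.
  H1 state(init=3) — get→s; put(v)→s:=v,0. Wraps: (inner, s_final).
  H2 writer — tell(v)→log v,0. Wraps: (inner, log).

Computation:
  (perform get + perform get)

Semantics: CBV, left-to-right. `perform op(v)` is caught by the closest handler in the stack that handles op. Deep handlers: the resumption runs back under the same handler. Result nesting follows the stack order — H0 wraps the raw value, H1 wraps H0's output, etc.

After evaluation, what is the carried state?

Step-by-step:
get @ H1 ⇒ 3
get @ H1 ⇒ 3
H0 returns 6
H1 returns (6, 3)
H2 returns ((6, 3), ())
= ((6, 3), ())

Answer: 3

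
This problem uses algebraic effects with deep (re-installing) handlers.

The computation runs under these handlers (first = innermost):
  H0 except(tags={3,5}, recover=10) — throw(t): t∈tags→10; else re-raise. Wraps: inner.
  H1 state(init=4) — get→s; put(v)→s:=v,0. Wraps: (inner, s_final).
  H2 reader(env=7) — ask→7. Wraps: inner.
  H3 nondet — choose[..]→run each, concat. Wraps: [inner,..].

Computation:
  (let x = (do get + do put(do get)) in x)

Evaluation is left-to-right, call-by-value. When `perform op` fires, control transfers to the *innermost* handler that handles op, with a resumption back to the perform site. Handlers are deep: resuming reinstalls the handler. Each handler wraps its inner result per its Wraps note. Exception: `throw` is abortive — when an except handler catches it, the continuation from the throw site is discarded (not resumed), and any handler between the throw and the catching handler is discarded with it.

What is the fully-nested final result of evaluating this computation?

Evaluation trace:
get @ H1 ⇒ 4
get @ H1 ⇒ 4
put(4) @ H1 ⇒ s:=4
H0 returns 4
H1 returns (4, 4)
H2 returns (4, 4)
H3 returns [(4, 4)]
= [(4, 4)]

Answer: [(4, 4)]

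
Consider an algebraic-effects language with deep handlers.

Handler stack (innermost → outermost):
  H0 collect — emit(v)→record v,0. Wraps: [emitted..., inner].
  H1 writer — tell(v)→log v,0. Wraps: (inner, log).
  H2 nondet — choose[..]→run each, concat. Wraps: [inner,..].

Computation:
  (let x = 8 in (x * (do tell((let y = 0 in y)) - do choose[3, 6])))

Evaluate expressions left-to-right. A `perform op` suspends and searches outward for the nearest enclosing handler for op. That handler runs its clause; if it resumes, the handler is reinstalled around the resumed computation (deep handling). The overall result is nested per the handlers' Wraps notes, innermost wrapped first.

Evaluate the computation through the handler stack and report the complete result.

Answer: [([-24], (0)), ([-48], (0))]

Working:
tell(0) @ H1 ⇒ log+=0
choose[3, 6] @ H2
  branch[0] choose=3:
    H0 returns [-24]
    H1 returns ([-24], (0))
    H2 returns [([-24], (0))]
  branch[1] choose=6:
    H0 returns [-48]
    H1 returns ([-48], (0))
    H2 returns [([-48], (0))]
= [([-24], (0)), ([-48], (0))]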